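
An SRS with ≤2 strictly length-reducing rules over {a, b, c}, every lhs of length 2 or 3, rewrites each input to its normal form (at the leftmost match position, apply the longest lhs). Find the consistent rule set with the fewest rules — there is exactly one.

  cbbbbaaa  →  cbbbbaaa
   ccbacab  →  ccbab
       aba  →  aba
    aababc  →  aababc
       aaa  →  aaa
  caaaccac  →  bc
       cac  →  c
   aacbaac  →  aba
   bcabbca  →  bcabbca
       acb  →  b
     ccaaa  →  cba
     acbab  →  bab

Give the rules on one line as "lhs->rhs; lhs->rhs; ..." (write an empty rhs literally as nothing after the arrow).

  | cbbbbaaa
  | ccbacab => ccbab
  | aba
  | aababc

ac->; caa->b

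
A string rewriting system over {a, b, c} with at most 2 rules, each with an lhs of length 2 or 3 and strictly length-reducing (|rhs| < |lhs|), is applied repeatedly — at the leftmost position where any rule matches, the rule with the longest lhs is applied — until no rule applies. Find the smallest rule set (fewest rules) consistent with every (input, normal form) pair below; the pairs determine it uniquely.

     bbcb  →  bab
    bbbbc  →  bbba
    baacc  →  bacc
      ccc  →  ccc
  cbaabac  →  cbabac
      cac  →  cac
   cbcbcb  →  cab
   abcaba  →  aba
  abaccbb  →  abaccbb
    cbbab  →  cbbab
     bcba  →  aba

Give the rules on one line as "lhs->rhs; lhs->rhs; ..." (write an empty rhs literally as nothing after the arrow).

aa->a; bc->a

  | bbcb => bab
  | bbbbc => bbba
  | baacc => bacc
  | ccc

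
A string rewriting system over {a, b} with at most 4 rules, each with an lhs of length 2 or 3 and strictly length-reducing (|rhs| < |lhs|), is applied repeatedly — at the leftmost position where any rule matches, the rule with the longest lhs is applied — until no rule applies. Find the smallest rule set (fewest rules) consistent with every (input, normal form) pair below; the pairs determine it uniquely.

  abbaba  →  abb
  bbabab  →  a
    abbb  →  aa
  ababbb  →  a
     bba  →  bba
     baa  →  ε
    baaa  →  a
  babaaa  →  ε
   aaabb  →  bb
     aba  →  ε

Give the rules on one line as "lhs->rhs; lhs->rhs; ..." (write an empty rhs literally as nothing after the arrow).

aaa->; aba->; baa->; bbb->a

  | abbaba => abb
  | bbabab => bbb => a
  | abbb => aa
  | ababbb => bbb => a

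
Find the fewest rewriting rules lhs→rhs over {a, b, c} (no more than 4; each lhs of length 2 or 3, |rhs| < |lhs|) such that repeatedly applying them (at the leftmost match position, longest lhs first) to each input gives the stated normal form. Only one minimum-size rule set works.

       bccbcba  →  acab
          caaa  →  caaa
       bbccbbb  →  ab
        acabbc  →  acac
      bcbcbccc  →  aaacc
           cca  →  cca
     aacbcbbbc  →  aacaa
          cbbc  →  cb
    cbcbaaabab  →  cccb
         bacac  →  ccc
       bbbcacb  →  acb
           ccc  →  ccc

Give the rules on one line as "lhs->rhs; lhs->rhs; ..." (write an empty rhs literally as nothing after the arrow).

  | bccbcba => acbcba => acaba => acab
  | caaa
  | bbccbbb => bacbbb => bcbbb => abbb => bcb => ab
  | acabbc => acbcc => acac

abb->bc; ba->b; bc->a; bca->cc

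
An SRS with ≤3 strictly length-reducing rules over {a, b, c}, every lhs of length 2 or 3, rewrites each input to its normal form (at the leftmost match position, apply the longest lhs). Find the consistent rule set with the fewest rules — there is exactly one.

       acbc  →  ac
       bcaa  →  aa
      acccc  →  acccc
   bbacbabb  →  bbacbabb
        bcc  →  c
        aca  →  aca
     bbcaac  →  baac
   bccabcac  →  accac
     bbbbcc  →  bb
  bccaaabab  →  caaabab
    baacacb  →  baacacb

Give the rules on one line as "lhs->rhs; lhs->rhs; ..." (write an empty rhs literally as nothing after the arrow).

  | acbc => ac
  | bcaa => aa
  | acccc
  | bbacbabb

bc->; cab->ac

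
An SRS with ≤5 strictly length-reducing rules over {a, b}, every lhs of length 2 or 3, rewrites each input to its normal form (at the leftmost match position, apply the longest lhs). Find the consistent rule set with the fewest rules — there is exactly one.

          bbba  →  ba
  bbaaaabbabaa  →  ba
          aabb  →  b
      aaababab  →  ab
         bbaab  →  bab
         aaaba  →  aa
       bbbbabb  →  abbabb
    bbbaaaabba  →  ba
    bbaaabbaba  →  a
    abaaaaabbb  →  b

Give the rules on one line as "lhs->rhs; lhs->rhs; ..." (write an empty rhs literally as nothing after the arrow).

  | bbba => aba => ba
  | bbaaaabbabaa => baaabbabaa => aabbabaa => babaa => bbaa => ba
  | aabb => b
  | aaababab => aabab => ab

aab->; aba->ba; baa->a; bbb->ab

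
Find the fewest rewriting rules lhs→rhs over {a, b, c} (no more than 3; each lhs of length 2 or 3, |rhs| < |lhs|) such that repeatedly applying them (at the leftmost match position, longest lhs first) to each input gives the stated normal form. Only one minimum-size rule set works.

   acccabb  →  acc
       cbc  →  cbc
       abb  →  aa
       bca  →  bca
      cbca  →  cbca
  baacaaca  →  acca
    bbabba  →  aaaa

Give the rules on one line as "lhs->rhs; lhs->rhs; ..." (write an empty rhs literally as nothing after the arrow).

baa->ac; bb->a; caa->

  | acccabb => acccaa => acc
  | cbc
  | abb => aa
  | bca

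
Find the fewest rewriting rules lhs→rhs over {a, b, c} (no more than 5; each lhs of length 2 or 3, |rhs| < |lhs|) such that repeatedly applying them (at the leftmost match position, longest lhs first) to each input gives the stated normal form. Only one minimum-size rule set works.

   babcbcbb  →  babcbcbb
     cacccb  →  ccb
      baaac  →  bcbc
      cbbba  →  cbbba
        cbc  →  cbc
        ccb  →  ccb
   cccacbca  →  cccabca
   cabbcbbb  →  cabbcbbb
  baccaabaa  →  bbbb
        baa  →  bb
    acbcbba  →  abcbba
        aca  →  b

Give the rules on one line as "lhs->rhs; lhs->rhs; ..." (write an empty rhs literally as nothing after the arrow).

  | babcbcbb
  | cacccb => ccb
  | baaac => bcbc
  | cbbba

aa->b; aaa->cb; ac->a; acc->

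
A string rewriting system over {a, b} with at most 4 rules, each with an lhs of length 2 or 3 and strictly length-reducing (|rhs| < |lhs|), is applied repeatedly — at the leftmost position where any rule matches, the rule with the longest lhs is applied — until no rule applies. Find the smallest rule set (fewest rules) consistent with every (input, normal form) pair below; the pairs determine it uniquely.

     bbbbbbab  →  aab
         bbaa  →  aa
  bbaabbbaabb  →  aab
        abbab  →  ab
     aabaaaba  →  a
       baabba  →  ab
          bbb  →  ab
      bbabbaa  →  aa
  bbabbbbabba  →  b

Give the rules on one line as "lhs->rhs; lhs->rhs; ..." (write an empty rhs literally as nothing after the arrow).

aba->b; ba->a; bab->; bbb->ab

  | bbbbbbab => abbbbab => aabbab => aab
  | bbaa => baa => aa
  | bbaabbbaabb => baabbbaabb => aabbbaabb => aaabaabb => aababb => abbb => aab
  | abbab => ab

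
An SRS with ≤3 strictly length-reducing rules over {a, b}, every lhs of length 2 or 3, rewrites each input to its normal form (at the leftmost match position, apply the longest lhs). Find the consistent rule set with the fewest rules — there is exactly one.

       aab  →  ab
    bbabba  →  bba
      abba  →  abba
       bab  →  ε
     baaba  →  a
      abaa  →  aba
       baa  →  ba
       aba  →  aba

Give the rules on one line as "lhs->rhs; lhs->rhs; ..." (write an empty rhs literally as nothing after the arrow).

aa->a; bab->

  | aab => ab
  | bbabba => bba
  | abba
  | bab => ε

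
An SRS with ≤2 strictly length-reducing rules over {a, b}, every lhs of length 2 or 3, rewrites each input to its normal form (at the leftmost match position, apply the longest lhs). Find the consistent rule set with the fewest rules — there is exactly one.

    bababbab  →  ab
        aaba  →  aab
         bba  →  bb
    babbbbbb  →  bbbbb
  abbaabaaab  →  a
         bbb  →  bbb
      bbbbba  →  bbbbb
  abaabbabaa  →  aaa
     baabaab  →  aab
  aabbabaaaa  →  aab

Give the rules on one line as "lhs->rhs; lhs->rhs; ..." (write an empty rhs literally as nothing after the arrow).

  | bababbab => abbab => ab
  | aaba => aab
  | bba => bb
  | babbbbbb => bbbbb

ba->b; bab->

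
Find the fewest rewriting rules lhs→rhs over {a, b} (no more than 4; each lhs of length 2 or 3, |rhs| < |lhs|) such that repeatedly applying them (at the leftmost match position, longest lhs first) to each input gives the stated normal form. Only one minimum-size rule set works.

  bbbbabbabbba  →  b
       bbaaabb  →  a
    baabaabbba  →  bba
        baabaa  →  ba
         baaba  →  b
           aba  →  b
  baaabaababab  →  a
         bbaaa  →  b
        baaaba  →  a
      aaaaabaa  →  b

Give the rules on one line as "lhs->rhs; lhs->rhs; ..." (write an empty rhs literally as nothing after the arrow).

  | bbbbabbabbba => ababbabbba => aabbabbba => bbbabbba => aabbba => bbbba => aba => aa => b
  | bbaaabb => bbbabb => aabb => bbb => a
  | baabaabbba => bbbaabbba => aaabbba => babbba => bba
  | baabaa => bbbaa => aaa => ba

aa->b; ab->a; abb->; bbb->a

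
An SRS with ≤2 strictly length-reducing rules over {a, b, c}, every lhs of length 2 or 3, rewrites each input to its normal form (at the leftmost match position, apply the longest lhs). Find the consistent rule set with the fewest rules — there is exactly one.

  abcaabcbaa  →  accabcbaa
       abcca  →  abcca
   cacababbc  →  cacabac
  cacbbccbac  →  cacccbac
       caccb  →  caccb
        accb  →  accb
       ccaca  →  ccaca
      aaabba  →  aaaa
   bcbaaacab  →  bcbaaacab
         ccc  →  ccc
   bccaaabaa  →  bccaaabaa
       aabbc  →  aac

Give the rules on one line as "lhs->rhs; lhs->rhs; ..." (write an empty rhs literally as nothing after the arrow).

  | abcaabcbaa => accabcbaa
  | abcca
  | cacababbc => cacabac
  | cacbbccbac => cacccbac

bb->; bca->cc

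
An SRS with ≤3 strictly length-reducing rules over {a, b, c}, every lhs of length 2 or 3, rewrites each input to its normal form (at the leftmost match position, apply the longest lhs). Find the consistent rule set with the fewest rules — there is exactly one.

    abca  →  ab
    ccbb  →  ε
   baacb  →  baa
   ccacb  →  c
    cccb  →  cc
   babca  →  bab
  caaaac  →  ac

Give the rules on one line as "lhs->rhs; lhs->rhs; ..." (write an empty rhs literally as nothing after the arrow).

aaa->a; ca->; cb->

  | abca => ab
  | ccbb => cb => ε
  | baacb => baa
  | ccacb => ccb => c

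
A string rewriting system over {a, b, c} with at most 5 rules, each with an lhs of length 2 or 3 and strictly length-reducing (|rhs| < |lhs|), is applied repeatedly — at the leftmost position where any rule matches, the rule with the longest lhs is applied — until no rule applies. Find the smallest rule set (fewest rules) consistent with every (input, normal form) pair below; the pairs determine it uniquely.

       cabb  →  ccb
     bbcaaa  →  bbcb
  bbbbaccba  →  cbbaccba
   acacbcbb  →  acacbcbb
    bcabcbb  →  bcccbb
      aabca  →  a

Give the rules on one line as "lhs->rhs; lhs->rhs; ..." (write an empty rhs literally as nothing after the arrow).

  | cabb => ccb
  | bbcaaa => bbcb
  | bbbbaccba => cbbaccba
  | acacbcbb

aaa->b; ab->c; bbb->cb; cca->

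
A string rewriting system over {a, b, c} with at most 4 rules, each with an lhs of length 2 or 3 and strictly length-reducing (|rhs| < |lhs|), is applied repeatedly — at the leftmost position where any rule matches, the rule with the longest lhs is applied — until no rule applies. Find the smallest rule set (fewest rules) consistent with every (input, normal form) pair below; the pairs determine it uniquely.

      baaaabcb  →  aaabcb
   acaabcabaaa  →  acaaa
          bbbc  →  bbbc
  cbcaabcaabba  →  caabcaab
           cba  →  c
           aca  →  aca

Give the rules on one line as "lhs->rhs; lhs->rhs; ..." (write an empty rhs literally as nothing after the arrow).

ba->; cab->b; cbc->c

  | baaaabcb => aaabcb
  | acaabcabaaa => acaabbaaa => acaabaa => acaaa
  | bbbc
  | cbcaabcaabba => caabcaabba => caabcaab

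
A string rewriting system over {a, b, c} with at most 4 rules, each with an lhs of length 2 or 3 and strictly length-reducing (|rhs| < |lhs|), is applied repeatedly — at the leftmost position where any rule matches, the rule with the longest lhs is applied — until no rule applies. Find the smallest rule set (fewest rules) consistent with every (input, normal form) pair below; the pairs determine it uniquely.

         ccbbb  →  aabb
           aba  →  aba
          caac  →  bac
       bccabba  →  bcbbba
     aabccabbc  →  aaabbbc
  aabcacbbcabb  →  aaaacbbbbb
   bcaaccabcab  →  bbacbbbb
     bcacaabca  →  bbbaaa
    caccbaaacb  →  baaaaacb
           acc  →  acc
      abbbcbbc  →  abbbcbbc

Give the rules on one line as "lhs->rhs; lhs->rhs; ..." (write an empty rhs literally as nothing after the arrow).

abc->aa; ca->b; ccb->aa

  | ccbbb => aabb
  | aba
  | caac => bac
  | bccabba => bcbbba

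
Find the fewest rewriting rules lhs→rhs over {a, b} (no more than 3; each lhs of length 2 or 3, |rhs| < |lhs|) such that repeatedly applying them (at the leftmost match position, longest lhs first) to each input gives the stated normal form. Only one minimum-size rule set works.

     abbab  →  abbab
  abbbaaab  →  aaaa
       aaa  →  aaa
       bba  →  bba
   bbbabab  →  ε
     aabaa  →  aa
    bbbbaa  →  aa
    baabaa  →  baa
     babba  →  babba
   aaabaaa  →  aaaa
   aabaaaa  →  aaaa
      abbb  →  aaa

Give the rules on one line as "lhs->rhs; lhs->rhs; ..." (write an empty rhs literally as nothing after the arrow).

aab->; bbb->aa

  | abbab
  | abbbaaab => aaaaaab => aaaa
  | aaa
  | bba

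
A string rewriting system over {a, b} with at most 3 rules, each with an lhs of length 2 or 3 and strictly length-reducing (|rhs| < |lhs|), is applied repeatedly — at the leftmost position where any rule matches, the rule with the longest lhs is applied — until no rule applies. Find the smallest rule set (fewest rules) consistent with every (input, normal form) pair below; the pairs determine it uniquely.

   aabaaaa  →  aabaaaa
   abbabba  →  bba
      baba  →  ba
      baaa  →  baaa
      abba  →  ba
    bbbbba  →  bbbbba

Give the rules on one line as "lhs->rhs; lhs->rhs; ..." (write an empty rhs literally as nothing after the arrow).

abb->b; bab->b

  | aabaaaa
  | abbabba => babba => bba
  | baba => ba
  | baaa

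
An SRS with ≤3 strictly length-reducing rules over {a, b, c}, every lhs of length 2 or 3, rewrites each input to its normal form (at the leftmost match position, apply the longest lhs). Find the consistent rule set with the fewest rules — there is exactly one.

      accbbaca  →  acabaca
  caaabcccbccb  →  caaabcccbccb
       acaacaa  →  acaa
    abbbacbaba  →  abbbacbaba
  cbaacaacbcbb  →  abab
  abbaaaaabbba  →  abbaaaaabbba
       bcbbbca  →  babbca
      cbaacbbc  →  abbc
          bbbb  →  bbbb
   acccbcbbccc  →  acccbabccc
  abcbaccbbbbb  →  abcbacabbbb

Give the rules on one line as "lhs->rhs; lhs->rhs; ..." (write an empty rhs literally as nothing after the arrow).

  | accbbaca => acabaca
  | caaabcccbccb
  | acaacaa => acaa
  | abbbacbaba

aac->; cbb->ab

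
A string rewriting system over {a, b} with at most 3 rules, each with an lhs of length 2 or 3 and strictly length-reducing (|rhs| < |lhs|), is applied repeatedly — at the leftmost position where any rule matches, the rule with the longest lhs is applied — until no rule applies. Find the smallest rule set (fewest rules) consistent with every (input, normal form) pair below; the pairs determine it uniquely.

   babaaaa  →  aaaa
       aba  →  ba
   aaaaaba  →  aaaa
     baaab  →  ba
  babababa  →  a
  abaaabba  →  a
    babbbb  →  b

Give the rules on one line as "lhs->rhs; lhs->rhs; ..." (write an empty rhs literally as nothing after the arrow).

aab->; ab->b; bb->

  | babaaaa => bbaaaa => aaaa
  | aba => ba
  | aaaaaba => aaaa
  | baaab => ba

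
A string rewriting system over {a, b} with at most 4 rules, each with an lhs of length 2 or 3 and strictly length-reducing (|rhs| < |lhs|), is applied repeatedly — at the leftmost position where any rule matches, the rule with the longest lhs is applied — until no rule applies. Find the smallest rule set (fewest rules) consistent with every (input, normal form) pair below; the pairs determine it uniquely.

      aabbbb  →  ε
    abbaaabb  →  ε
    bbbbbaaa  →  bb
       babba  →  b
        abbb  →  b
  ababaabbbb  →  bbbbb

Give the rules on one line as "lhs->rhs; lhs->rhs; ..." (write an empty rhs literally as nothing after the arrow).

  | aabbbb => abb => ε
  | abbaaabb => aaabb => abb => ε
  | bbbbbaaa => bbbbaa => bbba => bb
  | babba => bba => b

aaa->a; aba->bb; abb->; ba->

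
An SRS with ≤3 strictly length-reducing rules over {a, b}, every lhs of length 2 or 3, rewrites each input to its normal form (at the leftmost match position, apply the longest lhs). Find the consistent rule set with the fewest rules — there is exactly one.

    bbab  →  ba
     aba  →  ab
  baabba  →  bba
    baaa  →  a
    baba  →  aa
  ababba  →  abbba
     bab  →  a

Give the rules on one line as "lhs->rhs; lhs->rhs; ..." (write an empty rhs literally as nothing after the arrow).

aba->ab; baa->; bab->a

  | bbab => ba
  | aba => ab
  | baabba => bba
  | baaa => a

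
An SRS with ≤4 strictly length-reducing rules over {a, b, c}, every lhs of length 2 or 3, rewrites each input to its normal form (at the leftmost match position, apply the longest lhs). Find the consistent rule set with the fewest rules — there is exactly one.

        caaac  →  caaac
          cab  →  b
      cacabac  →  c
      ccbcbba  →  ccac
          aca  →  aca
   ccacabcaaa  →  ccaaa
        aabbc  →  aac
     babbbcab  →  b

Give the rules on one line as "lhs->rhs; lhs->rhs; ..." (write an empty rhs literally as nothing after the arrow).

  | caaac
  | cab => b
  | cacabac => cabac => bac => c
  | ccbcbba => ccacba => ccac

ba->; bc->c; bcb->ac; cab->b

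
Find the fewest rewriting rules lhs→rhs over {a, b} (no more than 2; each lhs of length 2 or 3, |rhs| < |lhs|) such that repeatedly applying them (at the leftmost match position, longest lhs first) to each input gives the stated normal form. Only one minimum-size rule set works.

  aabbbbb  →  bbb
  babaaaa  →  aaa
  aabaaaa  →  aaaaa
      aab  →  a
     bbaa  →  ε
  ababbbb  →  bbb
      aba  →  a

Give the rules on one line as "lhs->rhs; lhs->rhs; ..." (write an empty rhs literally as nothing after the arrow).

ab->; ba->

  | aabbbbb => abbbb => bbb
  | babaaaa => baaaa => aaa
  | aabaaaa => aaaaa
  | aab => a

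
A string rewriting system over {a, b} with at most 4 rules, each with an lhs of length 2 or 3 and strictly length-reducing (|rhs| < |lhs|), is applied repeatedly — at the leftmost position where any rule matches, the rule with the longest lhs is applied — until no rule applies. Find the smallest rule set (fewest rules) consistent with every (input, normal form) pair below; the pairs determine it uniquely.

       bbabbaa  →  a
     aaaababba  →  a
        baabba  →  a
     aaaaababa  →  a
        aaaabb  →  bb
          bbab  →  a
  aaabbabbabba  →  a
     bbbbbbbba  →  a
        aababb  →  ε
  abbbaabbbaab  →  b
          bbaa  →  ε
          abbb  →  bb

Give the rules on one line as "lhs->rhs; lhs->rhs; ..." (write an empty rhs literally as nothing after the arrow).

aa->; ab->; ba->a; bab->a

  | bbabbaa => babaa => aaa => a
  | aaaababba => aababba => babba => aba => a
  | baabba => aabba => bba => ba => a
  | aaaaababa => aaababa => ababa => aba => a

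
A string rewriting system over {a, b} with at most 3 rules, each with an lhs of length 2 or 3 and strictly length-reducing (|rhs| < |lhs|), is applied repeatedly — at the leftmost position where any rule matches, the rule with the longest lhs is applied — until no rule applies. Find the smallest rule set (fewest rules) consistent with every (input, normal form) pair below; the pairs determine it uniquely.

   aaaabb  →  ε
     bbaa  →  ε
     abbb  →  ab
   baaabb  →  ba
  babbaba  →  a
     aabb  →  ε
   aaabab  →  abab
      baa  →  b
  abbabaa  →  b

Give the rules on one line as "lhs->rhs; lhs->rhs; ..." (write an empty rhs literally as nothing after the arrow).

aa->; bb->

  | aaaabb => aabb => bb => ε
  | bbaa => aa => ε
  | abbb => ab
  | baaabb => babb => ba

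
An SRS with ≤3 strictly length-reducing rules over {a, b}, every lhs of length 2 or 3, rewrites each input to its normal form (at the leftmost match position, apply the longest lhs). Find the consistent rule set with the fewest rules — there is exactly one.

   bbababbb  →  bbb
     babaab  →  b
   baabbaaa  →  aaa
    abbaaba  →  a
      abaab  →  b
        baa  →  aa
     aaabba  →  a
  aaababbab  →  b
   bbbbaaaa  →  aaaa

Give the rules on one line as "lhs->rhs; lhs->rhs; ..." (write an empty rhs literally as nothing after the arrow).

  | bbababbb => bababbb => ababbb => babbb => abbb => bbb
  | babaab => abaab => baab => aab => ab => b
  | baabbaaa => aabbaaa => abbaaa => bbaaa => baaa => aaa
  | abbaaba => bbaaba => baaba => aaba => aba => ba => a

ab->b; ba->a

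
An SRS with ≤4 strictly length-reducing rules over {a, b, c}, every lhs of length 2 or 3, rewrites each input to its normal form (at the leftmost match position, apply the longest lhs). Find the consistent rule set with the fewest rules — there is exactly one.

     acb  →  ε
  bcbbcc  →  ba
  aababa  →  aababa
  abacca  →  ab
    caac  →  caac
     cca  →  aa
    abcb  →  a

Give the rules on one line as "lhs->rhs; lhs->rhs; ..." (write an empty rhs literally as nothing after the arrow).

aaa->; acb->; bcb->; cc->a

  | acb => ε
  | bcbbcc => bcc => ba
  | aababa
  | abacca => abaaa => ab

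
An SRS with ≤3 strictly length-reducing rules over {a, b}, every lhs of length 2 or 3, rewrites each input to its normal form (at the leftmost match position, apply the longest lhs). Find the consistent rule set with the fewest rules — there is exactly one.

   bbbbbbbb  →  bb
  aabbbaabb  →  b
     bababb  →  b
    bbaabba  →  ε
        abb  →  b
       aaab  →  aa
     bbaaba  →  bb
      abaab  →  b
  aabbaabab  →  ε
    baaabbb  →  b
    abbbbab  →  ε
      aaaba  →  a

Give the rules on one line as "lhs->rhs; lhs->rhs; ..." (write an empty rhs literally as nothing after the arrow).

  | bbbbbbbb => bbbbb => bb
  | aabbbaabb => abbaabb => baabb => bab => b
  | bababb => bbbb => b
  | bbaabba => bbaba => bbb => ε

ab->; aba->b; bbb->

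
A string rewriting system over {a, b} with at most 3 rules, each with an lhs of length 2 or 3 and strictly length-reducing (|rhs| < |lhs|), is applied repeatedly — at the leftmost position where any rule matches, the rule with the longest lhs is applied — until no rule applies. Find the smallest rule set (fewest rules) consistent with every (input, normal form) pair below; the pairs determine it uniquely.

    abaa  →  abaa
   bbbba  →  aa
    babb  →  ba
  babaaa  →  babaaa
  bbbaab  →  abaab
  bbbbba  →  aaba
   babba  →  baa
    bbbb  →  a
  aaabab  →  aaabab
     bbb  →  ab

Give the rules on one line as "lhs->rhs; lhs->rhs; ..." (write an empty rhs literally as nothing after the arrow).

bb->; bbb->ab

  | abaa
  | bbbba => abba => aa
  | babb => ba
  | babaaa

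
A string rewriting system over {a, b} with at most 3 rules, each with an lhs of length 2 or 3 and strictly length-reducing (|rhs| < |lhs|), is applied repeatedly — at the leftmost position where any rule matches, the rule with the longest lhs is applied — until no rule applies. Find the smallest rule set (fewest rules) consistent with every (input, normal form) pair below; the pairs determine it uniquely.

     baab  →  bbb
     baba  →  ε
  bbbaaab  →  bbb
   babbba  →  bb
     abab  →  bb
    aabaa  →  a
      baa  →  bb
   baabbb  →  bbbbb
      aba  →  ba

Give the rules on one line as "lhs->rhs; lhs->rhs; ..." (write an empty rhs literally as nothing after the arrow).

  | baab => bbb
  | baba => bba => ε
  | bbbaaab => baab => bbb
  | babbba => bbbba => bb

aa->b; ab->b; bba->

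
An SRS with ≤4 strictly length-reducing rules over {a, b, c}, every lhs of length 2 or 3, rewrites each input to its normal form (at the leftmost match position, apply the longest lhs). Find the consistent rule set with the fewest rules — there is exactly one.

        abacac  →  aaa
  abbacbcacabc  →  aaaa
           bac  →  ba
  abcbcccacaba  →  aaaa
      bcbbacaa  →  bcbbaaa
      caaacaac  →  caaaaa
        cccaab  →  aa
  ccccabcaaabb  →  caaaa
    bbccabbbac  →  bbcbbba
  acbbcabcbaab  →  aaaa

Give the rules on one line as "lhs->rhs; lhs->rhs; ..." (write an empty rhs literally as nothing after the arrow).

  | abacac => aacac => aaac => aaa
  | abbacbcacabc => abacbcacabc => aacbcacabc => aabcacabc => aacacabc => aaacabc => aaaabc => aaaac => aaaa
  | bac => ba
  | abcbcccacaba => acbcccacaba => abcccacaba => acccacaba => accacaba => acacaba => aacaba => aaaba => aaaa

ab->a; ac->a; cca->c; ccc->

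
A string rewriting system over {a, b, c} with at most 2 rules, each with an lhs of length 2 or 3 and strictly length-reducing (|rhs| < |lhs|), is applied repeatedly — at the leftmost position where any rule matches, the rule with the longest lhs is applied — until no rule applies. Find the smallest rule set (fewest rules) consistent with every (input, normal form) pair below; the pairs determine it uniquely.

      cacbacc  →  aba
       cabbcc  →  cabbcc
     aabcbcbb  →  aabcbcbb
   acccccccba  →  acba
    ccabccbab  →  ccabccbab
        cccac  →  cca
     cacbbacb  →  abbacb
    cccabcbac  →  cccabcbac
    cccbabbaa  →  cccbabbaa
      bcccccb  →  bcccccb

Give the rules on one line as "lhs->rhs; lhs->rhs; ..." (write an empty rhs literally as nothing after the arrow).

acc->a; cac->a

  | cacbacc => abacc => aba
  | cabbcc
  | aabcbcbb
  | acccccccba => acccccba => acccba => acba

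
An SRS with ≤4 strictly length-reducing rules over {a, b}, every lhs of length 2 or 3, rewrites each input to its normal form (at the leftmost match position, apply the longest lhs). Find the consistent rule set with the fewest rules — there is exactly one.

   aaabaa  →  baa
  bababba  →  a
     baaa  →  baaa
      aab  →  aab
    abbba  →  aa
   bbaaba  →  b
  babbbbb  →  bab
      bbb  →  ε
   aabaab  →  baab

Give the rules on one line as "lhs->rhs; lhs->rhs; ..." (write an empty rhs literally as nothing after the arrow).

  | aaabaa => aabaa => abaa => baa
  | bababba => bbabba => bbba => a
  | baaa
  | aab

aba->ba; bb->b; bba->b; bbb->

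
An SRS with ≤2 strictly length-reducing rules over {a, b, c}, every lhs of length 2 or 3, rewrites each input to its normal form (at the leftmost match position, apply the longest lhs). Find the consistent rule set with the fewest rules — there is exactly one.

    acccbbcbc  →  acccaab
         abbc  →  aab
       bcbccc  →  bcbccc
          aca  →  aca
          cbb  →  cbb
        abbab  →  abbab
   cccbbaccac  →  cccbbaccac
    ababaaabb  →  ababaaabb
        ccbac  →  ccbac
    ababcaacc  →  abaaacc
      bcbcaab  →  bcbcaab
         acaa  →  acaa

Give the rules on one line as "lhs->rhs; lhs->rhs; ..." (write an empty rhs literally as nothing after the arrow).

  | acccbbcbc => acccabbc => acccaab
  | abbc => aab
  | bcbccc
  | aca

abc->a; bbc->ab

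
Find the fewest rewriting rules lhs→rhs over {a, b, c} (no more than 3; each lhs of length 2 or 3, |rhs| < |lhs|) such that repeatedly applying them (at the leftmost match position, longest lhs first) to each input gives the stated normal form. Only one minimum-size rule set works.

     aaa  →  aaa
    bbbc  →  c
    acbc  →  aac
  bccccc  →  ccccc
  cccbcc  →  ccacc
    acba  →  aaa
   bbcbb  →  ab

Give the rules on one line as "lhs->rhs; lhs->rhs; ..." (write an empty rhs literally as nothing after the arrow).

  | aaa
  | bbbc => bbc => bc => c
  | acbc => aac
  | bccccc => ccccc

bc->c; cb->a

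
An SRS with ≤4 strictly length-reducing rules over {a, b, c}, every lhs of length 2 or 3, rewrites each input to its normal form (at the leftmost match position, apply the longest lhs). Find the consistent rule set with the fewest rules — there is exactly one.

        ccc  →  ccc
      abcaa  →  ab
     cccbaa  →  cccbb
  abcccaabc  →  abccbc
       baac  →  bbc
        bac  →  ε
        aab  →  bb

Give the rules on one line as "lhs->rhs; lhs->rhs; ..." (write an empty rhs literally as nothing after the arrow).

  | ccc
  | abcaa => ab
  | cccbaa => cccbb
  | abcccaabc => abccbc

aa->b; bac->; caa->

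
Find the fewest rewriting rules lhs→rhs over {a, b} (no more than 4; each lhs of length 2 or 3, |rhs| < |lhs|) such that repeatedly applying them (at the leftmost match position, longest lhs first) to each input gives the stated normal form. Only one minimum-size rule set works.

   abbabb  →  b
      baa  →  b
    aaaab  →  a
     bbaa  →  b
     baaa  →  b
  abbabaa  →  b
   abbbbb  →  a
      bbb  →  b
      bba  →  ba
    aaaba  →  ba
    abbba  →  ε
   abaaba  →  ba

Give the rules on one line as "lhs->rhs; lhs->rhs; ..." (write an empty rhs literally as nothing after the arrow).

aa->; aaa->; ab->a; bb->b

  | abbabb => ababb => aabb => bb => b
  | baa => b
  | aaaab => ab => a
  | bbaa => baa => b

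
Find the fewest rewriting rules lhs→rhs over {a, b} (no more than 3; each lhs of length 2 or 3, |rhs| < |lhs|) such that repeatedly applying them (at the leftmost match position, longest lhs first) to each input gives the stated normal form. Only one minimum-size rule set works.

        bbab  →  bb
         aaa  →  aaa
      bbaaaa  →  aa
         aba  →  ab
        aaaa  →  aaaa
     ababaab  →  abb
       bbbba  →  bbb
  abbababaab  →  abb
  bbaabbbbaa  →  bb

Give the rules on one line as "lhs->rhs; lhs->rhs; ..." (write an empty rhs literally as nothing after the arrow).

aba->ab; ba->

  | bbab => bb
  | aaa
  | bbaaaa => baaa => aa
  | aba => ab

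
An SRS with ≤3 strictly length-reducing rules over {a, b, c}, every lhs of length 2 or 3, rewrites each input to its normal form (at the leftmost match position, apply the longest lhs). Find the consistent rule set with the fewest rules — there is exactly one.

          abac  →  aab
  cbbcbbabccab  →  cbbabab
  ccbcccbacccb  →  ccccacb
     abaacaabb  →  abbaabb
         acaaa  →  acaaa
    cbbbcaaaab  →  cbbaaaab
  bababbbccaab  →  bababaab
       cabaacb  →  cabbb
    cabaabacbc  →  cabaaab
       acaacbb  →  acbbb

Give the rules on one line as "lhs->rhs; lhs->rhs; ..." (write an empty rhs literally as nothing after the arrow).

aac->b; bac->ab; bc->

  | abac => aab
  | cbbcbbabccab => cbbbabccab => cbbbacab => cbbabab
  | ccbcccbacccb => ccccbacccb => ccccabccb => ccccacb
  | abaacaabb => abbaabb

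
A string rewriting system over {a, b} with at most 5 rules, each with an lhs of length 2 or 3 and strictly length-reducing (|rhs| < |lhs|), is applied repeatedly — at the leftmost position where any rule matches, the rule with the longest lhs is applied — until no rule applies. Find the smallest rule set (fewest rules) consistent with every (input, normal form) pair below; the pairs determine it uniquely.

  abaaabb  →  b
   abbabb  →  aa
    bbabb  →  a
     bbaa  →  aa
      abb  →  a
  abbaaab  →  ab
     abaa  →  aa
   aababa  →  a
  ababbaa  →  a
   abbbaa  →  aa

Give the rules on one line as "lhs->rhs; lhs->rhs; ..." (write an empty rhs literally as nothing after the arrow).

aaa->b; ba->a; baa->a; bb->

  | abaaabb => aaabb => bbb => b
  | abbabb => aabb => aa
  | bbabb => abb => a
  | bbaa => aa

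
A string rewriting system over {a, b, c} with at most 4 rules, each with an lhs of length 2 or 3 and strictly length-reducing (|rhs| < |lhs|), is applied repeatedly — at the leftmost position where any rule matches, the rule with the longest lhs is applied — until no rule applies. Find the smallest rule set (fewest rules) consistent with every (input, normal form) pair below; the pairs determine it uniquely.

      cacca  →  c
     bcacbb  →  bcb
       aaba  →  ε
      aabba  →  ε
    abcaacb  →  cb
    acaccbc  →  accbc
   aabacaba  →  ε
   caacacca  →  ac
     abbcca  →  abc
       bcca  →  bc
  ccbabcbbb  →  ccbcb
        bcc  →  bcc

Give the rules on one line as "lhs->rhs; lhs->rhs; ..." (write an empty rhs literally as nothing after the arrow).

  | cacca => cca => c
  | bcacbb => bcbb => bcb
  | aaba => aba => ba => ε
  | aabba => aaba => aba => ba => ε

aba->ba; ba->; bb->b; ca->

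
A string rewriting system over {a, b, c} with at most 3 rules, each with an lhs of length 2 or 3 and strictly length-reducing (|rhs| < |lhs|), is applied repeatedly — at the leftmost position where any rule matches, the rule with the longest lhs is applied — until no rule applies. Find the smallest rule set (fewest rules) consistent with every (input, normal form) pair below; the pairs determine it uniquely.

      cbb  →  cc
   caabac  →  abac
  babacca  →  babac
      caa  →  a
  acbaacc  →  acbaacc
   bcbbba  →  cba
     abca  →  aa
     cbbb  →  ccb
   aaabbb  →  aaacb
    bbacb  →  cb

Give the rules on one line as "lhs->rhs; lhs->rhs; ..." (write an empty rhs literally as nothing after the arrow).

bb->c; bc->; ca->

  | cbb => cc
  | caabac => abac
  | babacca => babac
  | caa => a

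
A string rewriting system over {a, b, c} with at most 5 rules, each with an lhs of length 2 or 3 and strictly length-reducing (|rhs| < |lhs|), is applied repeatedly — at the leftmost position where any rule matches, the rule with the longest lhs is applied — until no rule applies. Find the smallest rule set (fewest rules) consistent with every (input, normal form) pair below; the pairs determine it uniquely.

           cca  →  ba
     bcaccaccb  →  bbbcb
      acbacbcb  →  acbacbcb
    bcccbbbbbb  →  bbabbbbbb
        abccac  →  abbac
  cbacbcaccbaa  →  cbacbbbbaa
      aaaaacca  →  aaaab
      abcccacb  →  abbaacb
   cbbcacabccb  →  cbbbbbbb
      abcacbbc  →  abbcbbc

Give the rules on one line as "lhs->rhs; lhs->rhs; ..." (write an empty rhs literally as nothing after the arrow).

acc->c; ca->b; cc->b; ccc->ba

  | cca => ba
  | bcaccaccb => bbccaccb => bbbaccb => bbbcb
  | acbacbcb
  | bcccbbbbbb => bbabbbbbb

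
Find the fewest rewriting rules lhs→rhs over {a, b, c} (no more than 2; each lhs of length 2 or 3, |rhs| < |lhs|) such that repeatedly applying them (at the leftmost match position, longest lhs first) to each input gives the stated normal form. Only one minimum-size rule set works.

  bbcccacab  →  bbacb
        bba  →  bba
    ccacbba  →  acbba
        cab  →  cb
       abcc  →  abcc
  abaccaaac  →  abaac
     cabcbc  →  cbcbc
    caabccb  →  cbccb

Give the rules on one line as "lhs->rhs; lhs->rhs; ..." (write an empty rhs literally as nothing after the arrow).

  | bbcccacab => bbccacab => bbcacab => bbacab => bbacb
  | bba
  | ccacbba => cacbba => acbba
  | cab => cb

ca->c; cac->ac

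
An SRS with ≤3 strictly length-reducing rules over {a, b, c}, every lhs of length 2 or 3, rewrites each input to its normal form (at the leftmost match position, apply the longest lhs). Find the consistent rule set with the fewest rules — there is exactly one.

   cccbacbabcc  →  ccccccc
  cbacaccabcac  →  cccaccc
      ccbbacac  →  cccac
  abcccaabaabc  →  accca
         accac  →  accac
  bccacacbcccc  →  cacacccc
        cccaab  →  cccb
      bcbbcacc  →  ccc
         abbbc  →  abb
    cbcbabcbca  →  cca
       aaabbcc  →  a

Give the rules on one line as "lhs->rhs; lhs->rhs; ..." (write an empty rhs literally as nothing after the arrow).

  | cccbacbabcc => cccccbabcc => ccccccbcc => ccccccc
  | cbacaccabcac => cccaccabcac => cccaccaac => cccaccc
  | ccbbacac => ccbccac => cccac
  | abcccaabaabc => accaabaabc => accbaabc => acccabc => accca

aa->; ba->c; bc->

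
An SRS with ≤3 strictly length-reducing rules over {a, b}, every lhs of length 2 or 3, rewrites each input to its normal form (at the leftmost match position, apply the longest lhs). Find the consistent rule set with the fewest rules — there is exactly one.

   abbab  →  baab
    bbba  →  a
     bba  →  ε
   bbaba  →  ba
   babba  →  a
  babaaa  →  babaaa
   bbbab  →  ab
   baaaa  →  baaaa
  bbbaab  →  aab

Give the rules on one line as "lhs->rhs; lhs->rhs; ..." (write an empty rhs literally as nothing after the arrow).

  | abbab => baab
  | bbba => a
  | bba => ε
  | bbaba => ba

abb->ba; bba->; bbb->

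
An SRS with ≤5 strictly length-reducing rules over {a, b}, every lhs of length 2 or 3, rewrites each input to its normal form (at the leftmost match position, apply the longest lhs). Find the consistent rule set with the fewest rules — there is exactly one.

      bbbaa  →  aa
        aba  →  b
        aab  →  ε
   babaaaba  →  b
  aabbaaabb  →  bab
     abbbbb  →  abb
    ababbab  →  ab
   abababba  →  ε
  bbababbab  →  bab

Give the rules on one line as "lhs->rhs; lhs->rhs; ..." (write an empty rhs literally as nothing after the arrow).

aab->; aba->b; bba->; bbb->

  | bbbaa => aa
  | aba => b
  | aab => ε
  | babaaaba => bbaaba => aba => b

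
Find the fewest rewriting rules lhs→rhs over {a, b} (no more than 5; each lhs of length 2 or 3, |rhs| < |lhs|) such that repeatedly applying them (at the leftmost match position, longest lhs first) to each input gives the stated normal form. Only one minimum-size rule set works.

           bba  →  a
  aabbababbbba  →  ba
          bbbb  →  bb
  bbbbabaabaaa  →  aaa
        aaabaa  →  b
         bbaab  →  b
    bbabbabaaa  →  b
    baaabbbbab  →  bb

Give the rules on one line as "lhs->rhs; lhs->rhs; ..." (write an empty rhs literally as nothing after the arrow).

ab->b; aba->ab; bba->a; bbb->b

  | bba => a
  | aabbababbbba => abbababbbba => bbababbbba => ababbbba => abbbbba => bbbbba => bbba => ba
  | bbbb => bb
  | bbbbabaabaaa => bbabaabaaa => abaabaaa => ababaaa => abbaaa => bbaaa => aaa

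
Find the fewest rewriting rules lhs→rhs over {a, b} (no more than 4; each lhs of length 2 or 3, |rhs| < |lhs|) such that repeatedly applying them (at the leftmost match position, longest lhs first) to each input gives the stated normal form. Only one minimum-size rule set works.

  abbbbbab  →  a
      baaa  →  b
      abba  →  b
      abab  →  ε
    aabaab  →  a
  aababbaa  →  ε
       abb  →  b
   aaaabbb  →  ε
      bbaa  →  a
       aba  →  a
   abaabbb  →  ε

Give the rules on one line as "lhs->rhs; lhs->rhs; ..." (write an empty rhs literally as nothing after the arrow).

  | abbbbbab => bbbbab => abbab => bab => bb => a
  | baaa => baa => ba => b
  | abba => ba => b
  | abab => ab => ε

aa->; ab->; ba->b; bb->a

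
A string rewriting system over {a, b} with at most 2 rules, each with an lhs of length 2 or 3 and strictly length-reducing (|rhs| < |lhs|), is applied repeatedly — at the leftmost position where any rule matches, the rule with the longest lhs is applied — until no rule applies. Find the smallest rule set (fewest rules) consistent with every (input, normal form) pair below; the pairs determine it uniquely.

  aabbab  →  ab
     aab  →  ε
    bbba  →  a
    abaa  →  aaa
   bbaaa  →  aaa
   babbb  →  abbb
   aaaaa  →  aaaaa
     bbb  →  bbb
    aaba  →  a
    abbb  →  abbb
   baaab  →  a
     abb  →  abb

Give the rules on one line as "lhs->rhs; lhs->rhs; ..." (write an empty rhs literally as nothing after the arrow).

  | aabbab => bab => ab
  | aab => ε
  | bbba => bba => ba => a
  | abaa => aaa

aab->; ba->a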